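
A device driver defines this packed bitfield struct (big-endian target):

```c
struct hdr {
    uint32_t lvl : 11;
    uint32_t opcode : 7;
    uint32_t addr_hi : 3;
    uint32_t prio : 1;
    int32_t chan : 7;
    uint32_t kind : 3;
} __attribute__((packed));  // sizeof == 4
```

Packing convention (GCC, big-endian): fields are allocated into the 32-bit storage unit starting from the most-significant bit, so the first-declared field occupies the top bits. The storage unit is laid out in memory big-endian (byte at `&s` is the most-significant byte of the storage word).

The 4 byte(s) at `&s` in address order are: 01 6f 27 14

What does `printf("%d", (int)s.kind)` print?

[0]=0x01 [1]=0x6f [2]=0x27 [3]=0x14 (big-endian) → word 0x016f2714
lvl [21+:11] = (word>>21) & 0x7ff = 11
opcode [14+:7] = (word>>14) & 0x7f = 60
addr_hi [11+:3] = (word>>11) & 0x7 = 4
prio [10+:1] = (word>>10) & 0x1 = 1
chan [3+:7] = (word>>3) & 0x7f = 98
kind [0+:3] = (word>>0) & 0x7 = 4  ←

4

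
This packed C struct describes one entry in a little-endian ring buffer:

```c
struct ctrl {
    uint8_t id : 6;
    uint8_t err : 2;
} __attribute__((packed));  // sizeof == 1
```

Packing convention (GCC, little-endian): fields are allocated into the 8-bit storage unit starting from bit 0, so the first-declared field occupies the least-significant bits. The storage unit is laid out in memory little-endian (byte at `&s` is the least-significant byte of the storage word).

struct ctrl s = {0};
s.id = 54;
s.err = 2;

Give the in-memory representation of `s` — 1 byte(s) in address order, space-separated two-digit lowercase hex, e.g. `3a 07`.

id (6b) val=54 bits=0x36 at bit 0: 0x36
err (2b) val=2 bits=0x2 at bit 6: 0xb6
word = 0xb6 → little-endian bytes:
  [0]=0xb6

b6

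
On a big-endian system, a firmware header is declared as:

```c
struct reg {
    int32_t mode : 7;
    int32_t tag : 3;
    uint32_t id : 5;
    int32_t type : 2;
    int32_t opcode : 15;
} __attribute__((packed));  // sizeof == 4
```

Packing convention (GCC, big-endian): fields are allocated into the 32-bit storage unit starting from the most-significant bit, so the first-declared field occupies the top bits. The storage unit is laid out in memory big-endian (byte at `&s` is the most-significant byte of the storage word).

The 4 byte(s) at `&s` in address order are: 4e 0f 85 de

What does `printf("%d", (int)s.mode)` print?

39

[0]=0x4e [1]=0x0f [2]=0x85 [3]=0xde (big-endian) → word 0x4e0f85de
mode:7 @ bit 25 → (0x4e0f85de>>25)&0x7f = 0x27  ←
tag:3 @ bit 22 → (0x4e0f85de>>22)&0x7 = 0x0
id:5 @ bit 17 → (0x4e0f85de>>17)&0x1f = 0x7
type:2 @ bit 15 → (0x4e0f85de>>15)&0x3 = 0x3
opcode:15 @ bit 0 → (0x4e0f85de>>0)&0x7fff = 0x5de
mode signed 7b, MSB=0: value = 39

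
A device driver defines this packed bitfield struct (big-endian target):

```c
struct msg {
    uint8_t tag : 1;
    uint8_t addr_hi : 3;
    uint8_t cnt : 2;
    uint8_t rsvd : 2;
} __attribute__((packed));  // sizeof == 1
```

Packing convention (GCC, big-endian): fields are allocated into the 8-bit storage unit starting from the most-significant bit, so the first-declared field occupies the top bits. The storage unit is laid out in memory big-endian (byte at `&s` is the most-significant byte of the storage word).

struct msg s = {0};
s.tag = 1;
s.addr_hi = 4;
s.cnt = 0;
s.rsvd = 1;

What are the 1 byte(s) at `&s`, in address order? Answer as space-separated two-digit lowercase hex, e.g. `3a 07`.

c1

tag (1b) val=1 bits=0x1 at bit 7: 0x80
addr_hi (3b) val=4 bits=0x4 at bit 4: 0xc0
cnt (2b) val=0 bits=0x0 at bit 2: 0xc0
rsvd (2b) val=1 bits=0x1 at bit 0: 0xc1
word = 0xc1 → big-endian bytes:
  [0]=0xc1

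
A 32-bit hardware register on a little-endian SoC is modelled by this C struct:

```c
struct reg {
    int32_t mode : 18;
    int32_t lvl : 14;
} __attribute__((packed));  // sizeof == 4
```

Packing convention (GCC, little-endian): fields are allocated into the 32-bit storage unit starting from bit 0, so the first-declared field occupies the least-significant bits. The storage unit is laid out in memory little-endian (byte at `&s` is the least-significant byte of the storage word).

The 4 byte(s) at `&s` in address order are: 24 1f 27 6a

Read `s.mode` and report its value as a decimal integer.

-57564

[0]=0x24 [1]=0x1f [2]=0x27 [3]=0x6a (little-endian) → word 0x6a271f24
mode:18 @ bit 0 → (0x6a271f24>>0)&0x3ffff = 0x31f24  ←
lvl:14 @ bit 18 → (0x6a271f24>>18)&0x3fff = 0x1a89
mode signed 18b, MSB=1: 204580 - 262144 = -57564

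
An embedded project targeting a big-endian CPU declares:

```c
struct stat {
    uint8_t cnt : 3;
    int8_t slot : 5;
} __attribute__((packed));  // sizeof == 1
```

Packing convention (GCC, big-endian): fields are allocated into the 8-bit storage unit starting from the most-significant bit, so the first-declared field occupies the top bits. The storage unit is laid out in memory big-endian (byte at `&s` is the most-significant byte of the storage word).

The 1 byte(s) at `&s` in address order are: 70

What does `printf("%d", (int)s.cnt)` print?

3

[0]=0x70 (big-endian) → word 0x70
cnt:3 @ bit 5 → (0x70>>5)&0x7 = 0x3  ←
slot:5 @ bit 0 → (0x70>>0)&0x1f = 0x10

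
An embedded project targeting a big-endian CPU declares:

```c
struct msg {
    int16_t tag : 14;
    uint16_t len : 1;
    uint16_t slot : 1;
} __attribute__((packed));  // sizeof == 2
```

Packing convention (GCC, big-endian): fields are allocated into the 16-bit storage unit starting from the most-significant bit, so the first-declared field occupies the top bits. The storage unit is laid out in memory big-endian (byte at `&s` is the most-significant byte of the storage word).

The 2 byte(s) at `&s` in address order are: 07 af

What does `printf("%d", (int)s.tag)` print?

491

[0]=0x07 [1]=0xaf (big-endian) → word 0x07af
tag [2+:14] = (word>>2) & 0x3fff = 491  ←
len [1+:1] = (word>>1) & 0x1 = 1
slot [0+:1] = (word>>0) & 0x1 = 1
tag signed 14b, MSB=0: value = 491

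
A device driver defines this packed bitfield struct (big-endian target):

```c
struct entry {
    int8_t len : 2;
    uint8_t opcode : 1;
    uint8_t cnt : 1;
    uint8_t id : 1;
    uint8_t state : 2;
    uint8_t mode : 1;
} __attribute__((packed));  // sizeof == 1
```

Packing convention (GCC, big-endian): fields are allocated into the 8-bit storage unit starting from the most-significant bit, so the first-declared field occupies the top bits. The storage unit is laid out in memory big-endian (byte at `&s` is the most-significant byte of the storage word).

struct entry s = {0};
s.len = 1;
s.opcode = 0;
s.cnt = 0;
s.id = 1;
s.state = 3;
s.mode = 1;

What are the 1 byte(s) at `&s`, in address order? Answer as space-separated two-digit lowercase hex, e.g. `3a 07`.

[6+:2] len=1 & 0x3 = 0x1; word=0x40
[5+:1] opcode=0 & 0x1 = 0x0; word=0x40
[4+:1] cnt=0 & 0x1 = 0x0; word=0x40
[3+:1] id=1 & 0x1 = 0x1; word=0x48
[1+:2] state=3 & 0x3 = 0x3; word=0x4e
[0+:1] mode=1 & 0x1 = 0x1; word=0x4f
word = 0x4f → big-endian bytes:
  [0]=0x4f

4f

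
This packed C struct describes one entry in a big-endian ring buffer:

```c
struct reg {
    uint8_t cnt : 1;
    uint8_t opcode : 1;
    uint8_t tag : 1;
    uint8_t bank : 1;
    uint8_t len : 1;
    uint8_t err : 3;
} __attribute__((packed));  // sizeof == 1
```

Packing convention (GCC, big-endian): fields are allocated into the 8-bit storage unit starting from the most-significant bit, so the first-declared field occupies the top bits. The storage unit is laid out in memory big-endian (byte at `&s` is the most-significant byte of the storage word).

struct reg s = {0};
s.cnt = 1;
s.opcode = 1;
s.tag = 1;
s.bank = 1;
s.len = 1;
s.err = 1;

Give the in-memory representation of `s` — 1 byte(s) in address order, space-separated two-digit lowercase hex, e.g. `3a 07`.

f9

[7+:1] cnt=1 & 0x1 = 0x1; word=0x80
[6+:1] opcode=1 & 0x1 = 0x1; word=0xc0
[5+:1] tag=1 & 0x1 = 0x1; word=0xe0
[4+:1] bank=1 & 0x1 = 0x1; word=0xf0
[3+:1] len=1 & 0x1 = 0x1; word=0xf8
[0+:3] err=1 & 0x7 = 0x1; word=0xf9
word = 0xf9 → big-endian bytes:
  [0]=0xf9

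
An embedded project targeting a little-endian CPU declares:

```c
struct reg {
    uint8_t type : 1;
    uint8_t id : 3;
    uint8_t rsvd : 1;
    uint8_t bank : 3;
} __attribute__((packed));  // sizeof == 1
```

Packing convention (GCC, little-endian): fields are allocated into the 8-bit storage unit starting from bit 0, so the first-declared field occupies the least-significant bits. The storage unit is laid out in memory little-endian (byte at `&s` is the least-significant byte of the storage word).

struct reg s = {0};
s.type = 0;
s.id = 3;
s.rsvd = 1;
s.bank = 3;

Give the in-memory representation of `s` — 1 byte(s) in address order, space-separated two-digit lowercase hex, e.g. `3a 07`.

76

type (1b) val=0 bits=0x0 at bit 0: 0x00
id (3b) val=3 bits=0x3 at bit 1: 0x06
rsvd (1b) val=1 bits=0x1 at bit 4: 0x16
bank (3b) val=3 bits=0x3 at bit 5: 0x76
word = 0x76 → little-endian bytes:
  [0]=0x76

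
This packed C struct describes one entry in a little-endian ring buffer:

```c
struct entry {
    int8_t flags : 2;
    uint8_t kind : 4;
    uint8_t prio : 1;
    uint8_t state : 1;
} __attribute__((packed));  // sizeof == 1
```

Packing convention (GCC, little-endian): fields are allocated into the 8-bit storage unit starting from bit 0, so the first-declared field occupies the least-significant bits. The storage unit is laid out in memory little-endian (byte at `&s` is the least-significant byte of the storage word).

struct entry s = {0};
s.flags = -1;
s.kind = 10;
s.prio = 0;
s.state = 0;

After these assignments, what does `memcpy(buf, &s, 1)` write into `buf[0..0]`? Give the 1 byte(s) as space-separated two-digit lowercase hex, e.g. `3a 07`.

[0+:2] flags=-1 & 0x3 = 0x3; word=0x03
[2+:4] kind=10 & 0xf = 0xa; word=0x2b
[6+:1] prio=0 & 0x1 = 0x0; word=0x2b
[7+:1] state=0 & 0x1 = 0x0; word=0x2b
word = 0x2b → little-endian bytes:
  [0]=0x2b

2b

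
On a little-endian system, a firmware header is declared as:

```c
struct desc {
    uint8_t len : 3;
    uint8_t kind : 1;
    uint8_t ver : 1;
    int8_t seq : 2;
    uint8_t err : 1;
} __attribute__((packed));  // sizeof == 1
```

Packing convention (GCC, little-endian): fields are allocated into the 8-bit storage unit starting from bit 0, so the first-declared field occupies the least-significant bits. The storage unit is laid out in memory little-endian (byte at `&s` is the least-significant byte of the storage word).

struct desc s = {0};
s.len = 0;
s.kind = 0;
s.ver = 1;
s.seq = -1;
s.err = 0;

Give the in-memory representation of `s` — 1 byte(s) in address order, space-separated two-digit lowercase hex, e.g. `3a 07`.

len:3 = 0 → 0x0 << 0 → word 0x00
kind:1 = 0 → 0x0 << 3 → word 0x00
ver:1 = 1 → 0x1 << 4 → word 0x10
seq:2 = -1 → 0x3 << 5 → word 0x70
err:1 = 0 → 0x0 << 7 → word 0x70
word = 0x70 → little-endian bytes:
  [0]=0x70

70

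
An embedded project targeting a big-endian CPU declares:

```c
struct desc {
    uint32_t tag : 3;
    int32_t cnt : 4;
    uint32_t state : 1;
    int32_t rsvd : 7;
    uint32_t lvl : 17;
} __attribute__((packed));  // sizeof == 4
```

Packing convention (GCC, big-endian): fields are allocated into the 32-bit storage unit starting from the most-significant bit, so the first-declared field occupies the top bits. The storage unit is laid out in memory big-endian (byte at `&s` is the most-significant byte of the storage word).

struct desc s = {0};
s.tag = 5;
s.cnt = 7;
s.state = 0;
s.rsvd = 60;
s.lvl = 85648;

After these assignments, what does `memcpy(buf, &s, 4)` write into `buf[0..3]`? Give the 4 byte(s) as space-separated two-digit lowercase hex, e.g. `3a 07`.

ae 79 4e 90

[29+:3] tag=5 & 0x7 = 0x5; word=0xa0000000
[25+:4] cnt=7 & 0xf = 0x7; word=0xae000000
[24+:1] state=0 & 0x1 = 0x0; word=0xae000000
[17+:7] rsvd=60 & 0x7f = 0x3c; word=0xae780000
[0+:17] lvl=85648 & 0x1ffff = 0x14e90; word=0xae794e90
word = 0xae794e90 → big-endian bytes:
  [0]=0xae  [1]=0x79  [2]=0x4e  [3]=0x90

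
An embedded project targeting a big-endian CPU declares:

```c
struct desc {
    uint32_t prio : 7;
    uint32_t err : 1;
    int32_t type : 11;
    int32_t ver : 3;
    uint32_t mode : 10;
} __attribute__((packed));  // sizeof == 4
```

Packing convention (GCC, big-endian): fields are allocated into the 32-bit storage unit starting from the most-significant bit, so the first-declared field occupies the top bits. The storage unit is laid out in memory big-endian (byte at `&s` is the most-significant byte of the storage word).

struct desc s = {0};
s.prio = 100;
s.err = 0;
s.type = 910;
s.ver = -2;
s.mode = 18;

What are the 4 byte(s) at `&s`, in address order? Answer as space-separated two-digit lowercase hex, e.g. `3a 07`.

[25+:7] prio=100 & 0x7f = 0x64; word=0xc8000000
[24+:1] err=0 & 0x1 = 0x0; word=0xc8000000
[13+:11] type=910 & 0x7ff = 0x38e; word=0xc871c000
[10+:3] ver=-2 & 0x7 = 0x6; word=0xc871d800
[0+:10] mode=18 & 0x3ff = 0x12; word=0xc871d812
word = 0xc871d812 → big-endian bytes:
  [0]=0xc8  [1]=0x71  [2]=0xd8  [3]=0x12

c8 71 d8 12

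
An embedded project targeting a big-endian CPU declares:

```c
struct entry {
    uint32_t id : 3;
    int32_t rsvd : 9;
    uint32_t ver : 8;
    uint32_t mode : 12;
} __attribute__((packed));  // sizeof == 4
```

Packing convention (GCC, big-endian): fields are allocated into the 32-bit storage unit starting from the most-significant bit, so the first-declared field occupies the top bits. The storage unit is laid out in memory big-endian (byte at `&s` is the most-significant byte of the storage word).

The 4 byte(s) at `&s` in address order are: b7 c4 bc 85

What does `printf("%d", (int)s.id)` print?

5

[0]=0xb7 [1]=0xc4 [2]=0xbc [3]=0x85 (big-endian) → word 0xb7c4bc85
id [29+:3] = (word>>29) & 0x7 = 5  ←
rsvd [20+:9] = (word>>20) & 0x1ff = 380
ver [12+:8] = (word>>12) & 0xff = 75
mode [0+:12] = (word>>0) & 0xfff = 3205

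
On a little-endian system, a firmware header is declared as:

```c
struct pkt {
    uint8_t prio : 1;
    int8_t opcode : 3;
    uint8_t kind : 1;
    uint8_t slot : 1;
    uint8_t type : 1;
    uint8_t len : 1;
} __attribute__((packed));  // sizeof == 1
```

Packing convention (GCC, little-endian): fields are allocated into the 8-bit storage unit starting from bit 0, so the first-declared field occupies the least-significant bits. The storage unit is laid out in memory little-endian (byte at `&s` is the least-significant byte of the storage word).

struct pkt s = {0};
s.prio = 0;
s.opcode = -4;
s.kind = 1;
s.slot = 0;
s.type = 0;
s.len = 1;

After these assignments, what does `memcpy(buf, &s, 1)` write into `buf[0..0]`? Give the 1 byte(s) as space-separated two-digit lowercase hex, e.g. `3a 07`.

prio:1 = 0 → 0x0 << 0 → word 0x00
opcode:3 = -4 → 0x4 << 1 → word 0x08
kind:1 = 1 → 0x1 << 4 → word 0x18
slot:1 = 0 → 0x0 << 5 → word 0x18
type:1 = 0 → 0x0 << 6 → word 0x18
len:1 = 1 → 0x1 << 7 → word 0x98
word = 0x98 → little-endian bytes:
  [0]=0x98

98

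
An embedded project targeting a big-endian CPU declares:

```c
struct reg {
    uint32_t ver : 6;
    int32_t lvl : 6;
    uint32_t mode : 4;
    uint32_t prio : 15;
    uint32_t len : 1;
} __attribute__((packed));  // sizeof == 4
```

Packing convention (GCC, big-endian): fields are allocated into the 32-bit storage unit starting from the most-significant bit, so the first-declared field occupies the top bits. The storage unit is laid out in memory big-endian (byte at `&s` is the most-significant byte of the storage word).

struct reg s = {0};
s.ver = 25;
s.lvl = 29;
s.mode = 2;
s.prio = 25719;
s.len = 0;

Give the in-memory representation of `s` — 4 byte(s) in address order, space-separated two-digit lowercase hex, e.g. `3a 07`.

ver:6 = 25 → 0x19 << 26 → word 0x64000000
lvl:6 = 29 → 0x1d << 20 → word 0x65d00000
mode:4 = 2 → 0x2 << 16 → word 0x65d20000
prio:15 = 25719 → 0x6477 << 1 → word 0x65d2c8ee
len:1 = 0 → 0x0 << 0 → word 0x65d2c8ee
word = 0x65d2c8ee → big-endian bytes:
  [0]=0x65  [1]=0xd2  [2]=0xc8  [3]=0xee

65 d2 c8 ee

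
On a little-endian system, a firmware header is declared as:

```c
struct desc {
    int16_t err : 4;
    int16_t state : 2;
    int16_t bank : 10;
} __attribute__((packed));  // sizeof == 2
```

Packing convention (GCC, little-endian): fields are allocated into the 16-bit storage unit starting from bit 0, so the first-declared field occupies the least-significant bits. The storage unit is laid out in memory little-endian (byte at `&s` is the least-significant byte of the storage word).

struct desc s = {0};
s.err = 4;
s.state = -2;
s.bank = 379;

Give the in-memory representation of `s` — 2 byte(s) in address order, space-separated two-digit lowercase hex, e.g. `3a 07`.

e4 5e

err:4 = 4 → 0x4 << 0 → word 0x0004
state:2 = -2 → 0x2 << 4 → word 0x0024
bank:10 = 379 → 0x17b << 6 → word 0x5ee4
word = 0x5ee4 → little-endian bytes:
  [0]=0xe4  [1]=0x5e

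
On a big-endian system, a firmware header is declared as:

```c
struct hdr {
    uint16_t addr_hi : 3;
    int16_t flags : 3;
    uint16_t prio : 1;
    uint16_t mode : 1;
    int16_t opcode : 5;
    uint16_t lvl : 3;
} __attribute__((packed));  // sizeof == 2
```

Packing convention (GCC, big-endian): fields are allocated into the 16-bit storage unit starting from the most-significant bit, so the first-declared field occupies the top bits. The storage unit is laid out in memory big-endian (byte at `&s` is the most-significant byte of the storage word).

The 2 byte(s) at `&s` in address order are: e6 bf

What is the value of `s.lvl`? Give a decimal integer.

[0]=0xe6 [1]=0xbf (big-endian) → word 0xe6bf
addr_hi:3 @ bit 13 → (0xe6bf>>13)&0x7 = 0x7
flags:3 @ bit 10 → (0xe6bf>>10)&0x7 = 0x1
prio:1 @ bit 9 → (0xe6bf>>9)&0x1 = 0x1
mode:1 @ bit 8 → (0xe6bf>>8)&0x1 = 0x0
opcode:5 @ bit 3 → (0xe6bf>>3)&0x1f = 0x17
lvl:3 @ bit 0 → (0xe6bf>>0)&0x7 = 0x7  ←

7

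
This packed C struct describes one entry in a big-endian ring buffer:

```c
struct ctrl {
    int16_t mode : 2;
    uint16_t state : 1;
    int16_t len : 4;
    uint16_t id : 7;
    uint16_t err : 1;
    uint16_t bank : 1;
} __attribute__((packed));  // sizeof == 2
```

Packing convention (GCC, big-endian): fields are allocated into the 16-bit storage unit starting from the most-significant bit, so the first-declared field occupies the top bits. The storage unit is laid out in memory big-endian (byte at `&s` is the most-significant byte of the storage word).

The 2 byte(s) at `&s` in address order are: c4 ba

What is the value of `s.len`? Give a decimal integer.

2

[0]=0xc4 [1]=0xba (big-endian) → word 0xc4ba
mode:2 @ bit 14 → (0xc4ba>>14)&0x3 = 0x3
state:1 @ bit 13 → (0xc4ba>>13)&0x1 = 0x0
len:4 @ bit 9 → (0xc4ba>>9)&0xf = 0x2  ←
id:7 @ bit 2 → (0xc4ba>>2)&0x7f = 0x2e
err:1 @ bit 1 → (0xc4ba>>1)&0x1 = 0x1
bank:1 @ bit 0 → (0xc4ba>>0)&0x1 = 0x0
len signed 4b, MSB=0: value = 2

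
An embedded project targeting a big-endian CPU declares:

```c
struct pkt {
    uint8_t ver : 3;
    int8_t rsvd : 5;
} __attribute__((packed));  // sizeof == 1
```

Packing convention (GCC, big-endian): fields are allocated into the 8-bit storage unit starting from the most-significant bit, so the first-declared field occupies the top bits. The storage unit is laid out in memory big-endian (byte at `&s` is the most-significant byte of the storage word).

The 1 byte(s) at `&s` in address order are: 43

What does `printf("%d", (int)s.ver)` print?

2

[0]=0x43 (big-endian) → word 0x43
ver [5+:3] = (word>>5) & 0x7 = 2  ←
rsvd [0+:5] = (word>>0) & 0x1f = 3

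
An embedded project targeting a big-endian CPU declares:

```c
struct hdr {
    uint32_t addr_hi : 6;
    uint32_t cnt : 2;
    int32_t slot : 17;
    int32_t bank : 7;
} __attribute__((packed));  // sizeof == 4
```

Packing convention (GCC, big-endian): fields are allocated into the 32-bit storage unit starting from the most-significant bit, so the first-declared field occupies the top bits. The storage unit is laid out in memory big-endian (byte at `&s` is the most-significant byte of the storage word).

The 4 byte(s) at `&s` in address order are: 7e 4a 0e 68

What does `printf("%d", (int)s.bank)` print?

[0]=0x7e [1]=0x4a [2]=0x0e [3]=0x68 (big-endian) → word 0x7e4a0e68
addr_hi [26+:6] = (word>>26) & 0x3f = 31
cnt [24+:2] = (word>>24) & 0x3 = 2
slot [7+:17] = (word>>7) & 0x1ffff = 37916
bank [0+:7] = (word>>0) & 0x7f = 104  ←
bank signed 7b, MSB=1: 104 - 128 = -24

-24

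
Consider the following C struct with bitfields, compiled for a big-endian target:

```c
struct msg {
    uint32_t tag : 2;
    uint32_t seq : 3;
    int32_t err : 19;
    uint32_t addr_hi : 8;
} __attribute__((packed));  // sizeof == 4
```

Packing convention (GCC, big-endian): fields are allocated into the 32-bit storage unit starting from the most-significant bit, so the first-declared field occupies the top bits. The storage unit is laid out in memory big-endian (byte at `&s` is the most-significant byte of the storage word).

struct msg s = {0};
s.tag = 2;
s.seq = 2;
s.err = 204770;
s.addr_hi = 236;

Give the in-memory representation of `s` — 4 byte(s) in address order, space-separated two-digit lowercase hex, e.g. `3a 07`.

[30+:2] tag=2 & 0x3 = 0x2; word=0x80000000
[27+:3] seq=2 & 0x7 = 0x2; word=0x90000000
[8+:19] err=204770 & 0x7ffff = 0x31fe2; word=0x931fe200
[0+:8] addr_hi=236 & 0xff = 0xec; word=0x931fe2ec
word = 0x931fe2ec → big-endian bytes:
  [0]=0x93  [1]=0x1f  [2]=0xe2  [3]=0xec

93 1f e2 ec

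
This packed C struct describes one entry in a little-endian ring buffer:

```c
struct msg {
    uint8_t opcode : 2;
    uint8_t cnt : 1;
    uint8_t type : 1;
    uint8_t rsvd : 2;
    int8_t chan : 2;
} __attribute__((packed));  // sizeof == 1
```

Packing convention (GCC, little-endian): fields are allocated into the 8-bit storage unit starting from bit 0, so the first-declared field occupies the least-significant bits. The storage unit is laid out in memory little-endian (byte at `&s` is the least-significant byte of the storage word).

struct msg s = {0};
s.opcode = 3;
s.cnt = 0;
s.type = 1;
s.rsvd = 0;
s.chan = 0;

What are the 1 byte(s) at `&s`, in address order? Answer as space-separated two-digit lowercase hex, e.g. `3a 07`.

opcode (2b) val=3 bits=0x3 at bit 0: 0x03
cnt (1b) val=0 bits=0x0 at bit 2: 0x03
type (1b) val=1 bits=0x1 at bit 3: 0x0b
rsvd (2b) val=0 bits=0x0 at bit 4: 0x0b
chan (2b) val=0 bits=0x0 at bit 6: 0x0b
word = 0x0b → little-endian bytes:
  [0]=0x0b

0b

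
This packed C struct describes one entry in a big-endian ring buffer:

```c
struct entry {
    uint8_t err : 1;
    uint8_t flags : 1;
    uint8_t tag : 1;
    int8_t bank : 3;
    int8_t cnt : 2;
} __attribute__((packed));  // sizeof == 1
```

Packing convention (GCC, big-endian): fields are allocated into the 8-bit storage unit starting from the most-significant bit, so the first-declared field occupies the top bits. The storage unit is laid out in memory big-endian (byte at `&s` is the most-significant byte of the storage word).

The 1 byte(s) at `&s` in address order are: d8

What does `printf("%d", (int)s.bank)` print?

[0]=0xd8 (big-endian) → word 0xd8
err:1 @ bit 7 → (0xd8>>7)&0x1 = 0x1
flags:1 @ bit 6 → (0xd8>>6)&0x1 = 0x1
tag:1 @ bit 5 → (0xd8>>5)&0x1 = 0x0
bank:3 @ bit 2 → (0xd8>>2)&0x7 = 0x6  ←
cnt:2 @ bit 0 → (0xd8>>0)&0x3 = 0x0
bank signed 3b, MSB=1: 6 - 8 = -2

-2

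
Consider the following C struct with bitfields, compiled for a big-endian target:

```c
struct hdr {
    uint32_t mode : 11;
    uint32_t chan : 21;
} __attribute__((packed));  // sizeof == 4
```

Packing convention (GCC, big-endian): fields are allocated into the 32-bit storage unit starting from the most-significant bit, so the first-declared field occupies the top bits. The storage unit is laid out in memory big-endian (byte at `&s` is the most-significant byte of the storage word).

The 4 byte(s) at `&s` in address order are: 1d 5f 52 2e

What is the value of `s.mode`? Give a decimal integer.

234

[0]=0x1d [1]=0x5f [2]=0x52 [3]=0x2e (big-endian) → word 0x1d5f522e
mode:11 @ bit 21 → (0x1d5f522e>>21)&0x7ff = 0xea  ←
chan:21 @ bit 0 → (0x1d5f522e>>0)&0x1fffff = 0x1f522e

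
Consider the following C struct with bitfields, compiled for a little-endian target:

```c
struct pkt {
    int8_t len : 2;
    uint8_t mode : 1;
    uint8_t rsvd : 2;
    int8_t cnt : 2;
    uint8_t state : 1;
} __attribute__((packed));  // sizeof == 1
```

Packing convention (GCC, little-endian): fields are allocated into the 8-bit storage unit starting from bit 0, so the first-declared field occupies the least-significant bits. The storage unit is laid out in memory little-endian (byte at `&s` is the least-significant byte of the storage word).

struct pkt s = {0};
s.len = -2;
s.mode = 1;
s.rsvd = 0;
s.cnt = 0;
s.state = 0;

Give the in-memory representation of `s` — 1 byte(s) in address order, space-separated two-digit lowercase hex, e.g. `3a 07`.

len (2b) val=-2 bits=0x2 at bit 0: 0x02
mode (1b) val=1 bits=0x1 at bit 2: 0x06
rsvd (2b) val=0 bits=0x0 at bit 3: 0x06
cnt (2b) val=0 bits=0x0 at bit 5: 0x06
state (1b) val=0 bits=0x0 at bit 7: 0x06
word = 0x06 → little-endian bytes:
  [0]=0x06

06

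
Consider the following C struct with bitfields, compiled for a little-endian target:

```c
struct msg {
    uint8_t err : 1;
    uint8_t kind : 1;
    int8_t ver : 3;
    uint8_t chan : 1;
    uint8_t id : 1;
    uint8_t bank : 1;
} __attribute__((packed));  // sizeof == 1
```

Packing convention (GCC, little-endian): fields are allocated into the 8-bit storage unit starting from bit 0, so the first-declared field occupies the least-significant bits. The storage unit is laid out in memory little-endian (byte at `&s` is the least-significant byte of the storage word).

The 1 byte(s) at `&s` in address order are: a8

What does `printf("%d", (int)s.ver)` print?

[0]=0xa8 (little-endian) → word 0xa8
err [0+:1] = (word>>0) & 0x1 = 0
kind [1+:1] = (word>>1) & 0x1 = 0
ver [2+:3] = (word>>2) & 0x7 = 2  ←
chan [5+:1] = (word>>5) & 0x1 = 1
id [6+:1] = (word>>6) & 0x1 = 0
bank [7+:1] = (word>>7) & 0x1 = 1
ver signed 3b, MSB=0: value = 2

2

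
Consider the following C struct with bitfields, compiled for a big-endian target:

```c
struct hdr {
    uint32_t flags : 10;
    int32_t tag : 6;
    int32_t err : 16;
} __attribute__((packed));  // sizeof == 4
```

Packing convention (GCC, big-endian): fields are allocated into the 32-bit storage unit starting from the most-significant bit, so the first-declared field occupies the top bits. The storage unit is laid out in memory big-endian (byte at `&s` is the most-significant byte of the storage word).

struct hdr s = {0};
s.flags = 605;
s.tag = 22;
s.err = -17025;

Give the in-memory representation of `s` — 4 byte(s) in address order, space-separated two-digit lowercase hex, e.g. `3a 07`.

flags:10 = 605 → 0x25d << 22 → word 0x97400000
tag:6 = 22 → 0x16 << 16 → word 0x97560000
err:16 = -17025 → 0xbd7f << 0 → word 0x9756bd7f
word = 0x9756bd7f → big-endian bytes:
  [0]=0x97  [1]=0x56  [2]=0xbd  [3]=0x7f

97 56 bd 7f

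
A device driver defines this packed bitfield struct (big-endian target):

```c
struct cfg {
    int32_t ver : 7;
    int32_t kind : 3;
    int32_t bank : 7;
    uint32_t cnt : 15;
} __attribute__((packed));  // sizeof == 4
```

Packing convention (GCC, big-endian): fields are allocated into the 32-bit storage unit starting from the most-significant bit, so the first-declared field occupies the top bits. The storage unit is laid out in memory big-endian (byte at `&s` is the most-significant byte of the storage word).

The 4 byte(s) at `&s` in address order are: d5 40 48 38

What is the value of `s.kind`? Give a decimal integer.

[0]=0xd5 [1]=0x40 [2]=0x48 [3]=0x38 (big-endian) → word 0xd5404838
ver [25+:7] = (word>>25) & 0x7f = 106
kind [22+:3] = (word>>22) & 0x7 = 5  ←
bank [15+:7] = (word>>15) & 0x7f = 0
cnt [0+:15] = (word>>0) & 0x7fff = 18488
kind signed 3b, MSB=1: 5 - 8 = -3

-3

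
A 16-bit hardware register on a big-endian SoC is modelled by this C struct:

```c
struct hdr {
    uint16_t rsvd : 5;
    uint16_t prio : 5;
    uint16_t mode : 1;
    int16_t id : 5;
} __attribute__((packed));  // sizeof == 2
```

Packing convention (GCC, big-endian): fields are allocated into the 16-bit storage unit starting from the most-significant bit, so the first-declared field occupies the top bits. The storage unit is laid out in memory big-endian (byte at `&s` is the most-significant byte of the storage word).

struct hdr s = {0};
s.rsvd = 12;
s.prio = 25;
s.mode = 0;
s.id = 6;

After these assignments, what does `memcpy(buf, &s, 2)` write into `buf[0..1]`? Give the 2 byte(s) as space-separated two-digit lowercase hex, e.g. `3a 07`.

rsvd:5 = 12 → 0xc << 11 → word 0x6000
prio:5 = 25 → 0x19 << 6 → word 0x6640
mode:1 = 0 → 0x0 << 5 → word 0x6640
id:5 = 6 → 0x6 << 0 → word 0x6646
word = 0x6646 → big-endian bytes:
  [0]=0x66  [1]=0x46

66 46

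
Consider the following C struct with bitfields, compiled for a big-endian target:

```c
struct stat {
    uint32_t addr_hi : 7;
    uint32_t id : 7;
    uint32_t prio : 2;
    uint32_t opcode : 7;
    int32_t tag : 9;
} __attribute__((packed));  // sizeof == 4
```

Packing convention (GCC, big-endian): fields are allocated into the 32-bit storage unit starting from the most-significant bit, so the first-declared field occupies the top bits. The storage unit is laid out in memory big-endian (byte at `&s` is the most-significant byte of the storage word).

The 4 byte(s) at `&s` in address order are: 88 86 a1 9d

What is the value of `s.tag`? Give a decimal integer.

-99

[0]=0x88 [1]=0x86 [2]=0xa1 [3]=0x9d (big-endian) → word 0x8886a19d
addr_hi [25+:7] = (word>>25) & 0x7f = 68
id [18+:7] = (word>>18) & 0x7f = 33
prio [16+:2] = (word>>16) & 0x3 = 2
opcode [9+:7] = (word>>9) & 0x7f = 80
tag [0+:9] = (word>>0) & 0x1ff = 413  ←
tag signed 9b, MSB=1: 413 - 512 = -99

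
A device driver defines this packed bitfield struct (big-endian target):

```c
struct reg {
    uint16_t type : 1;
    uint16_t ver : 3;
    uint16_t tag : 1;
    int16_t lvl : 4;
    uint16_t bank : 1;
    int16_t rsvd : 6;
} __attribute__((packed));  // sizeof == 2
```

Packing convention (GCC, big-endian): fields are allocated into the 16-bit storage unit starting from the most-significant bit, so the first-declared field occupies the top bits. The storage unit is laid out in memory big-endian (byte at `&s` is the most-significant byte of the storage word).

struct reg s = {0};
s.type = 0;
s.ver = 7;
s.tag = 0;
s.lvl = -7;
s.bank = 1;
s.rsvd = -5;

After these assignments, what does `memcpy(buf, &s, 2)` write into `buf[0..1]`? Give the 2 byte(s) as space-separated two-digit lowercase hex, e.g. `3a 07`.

74 fb

type (1b) val=0 bits=0x0 at bit 15: 0x0000
ver (3b) val=7 bits=0x7 at bit 12: 0x7000
tag (1b) val=0 bits=0x0 at bit 11: 0x7000
lvl (4b) val=-7 bits=0x9 at bit 7: 0x7480
bank (1b) val=1 bits=0x1 at bit 6: 0x74c0
rsvd (6b) val=-5 bits=0x3b at bit 0: 0x74fb
word = 0x74fb → big-endian bytes:
  [0]=0x74  [1]=0xfb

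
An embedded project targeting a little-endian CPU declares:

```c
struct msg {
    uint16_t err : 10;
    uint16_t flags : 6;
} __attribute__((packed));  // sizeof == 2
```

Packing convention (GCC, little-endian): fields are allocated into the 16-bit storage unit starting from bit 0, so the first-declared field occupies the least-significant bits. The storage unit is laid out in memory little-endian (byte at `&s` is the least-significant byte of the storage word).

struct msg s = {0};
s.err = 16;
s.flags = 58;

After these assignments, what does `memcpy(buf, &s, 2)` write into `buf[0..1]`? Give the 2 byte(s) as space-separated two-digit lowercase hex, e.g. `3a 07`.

10 e8

err:10 = 16 → 0x10 << 0 → word 0x0010
flags:6 = 58 → 0x3a << 10 → word 0xe810
word = 0xe810 → little-endian bytes:
  [0]=0x10  [1]=0xe8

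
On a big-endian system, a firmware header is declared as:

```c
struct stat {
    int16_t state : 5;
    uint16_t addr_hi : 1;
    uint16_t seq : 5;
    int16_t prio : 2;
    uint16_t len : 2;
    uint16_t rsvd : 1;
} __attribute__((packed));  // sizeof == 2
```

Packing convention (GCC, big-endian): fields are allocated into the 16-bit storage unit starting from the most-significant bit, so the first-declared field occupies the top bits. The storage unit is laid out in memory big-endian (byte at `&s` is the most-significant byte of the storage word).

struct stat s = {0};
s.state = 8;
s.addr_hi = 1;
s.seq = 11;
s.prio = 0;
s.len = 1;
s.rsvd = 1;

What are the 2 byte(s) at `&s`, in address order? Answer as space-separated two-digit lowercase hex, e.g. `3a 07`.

45 63

state:5 = 8 → 0x8 << 11 → word 0x4000
addr_hi:1 = 1 → 0x1 << 10 → word 0x4400
seq:5 = 11 → 0xb << 5 → word 0x4560
prio:2 = 0 → 0x0 << 3 → word 0x4560
len:2 = 1 → 0x1 << 1 → word 0x4562
rsvd:1 = 1 → 0x1 << 0 → word 0x4563
word = 0x4563 → big-endian bytes:
  [0]=0x45  [1]=0x63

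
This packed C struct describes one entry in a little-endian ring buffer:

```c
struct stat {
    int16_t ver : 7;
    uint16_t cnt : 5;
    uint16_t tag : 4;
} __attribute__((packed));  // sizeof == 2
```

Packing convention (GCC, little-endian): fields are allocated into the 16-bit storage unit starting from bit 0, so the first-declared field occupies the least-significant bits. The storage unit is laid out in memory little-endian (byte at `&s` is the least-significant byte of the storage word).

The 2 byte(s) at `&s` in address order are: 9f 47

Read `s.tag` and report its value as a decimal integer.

4

[0]=0x9f [1]=0x47 (little-endian) → word 0x479f
ver [0+:7] = (word>>0) & 0x7f = 31
cnt [7+:5] = (word>>7) & 0x1f = 15
tag [12+:4] = (word>>12) & 0xf = 4  ←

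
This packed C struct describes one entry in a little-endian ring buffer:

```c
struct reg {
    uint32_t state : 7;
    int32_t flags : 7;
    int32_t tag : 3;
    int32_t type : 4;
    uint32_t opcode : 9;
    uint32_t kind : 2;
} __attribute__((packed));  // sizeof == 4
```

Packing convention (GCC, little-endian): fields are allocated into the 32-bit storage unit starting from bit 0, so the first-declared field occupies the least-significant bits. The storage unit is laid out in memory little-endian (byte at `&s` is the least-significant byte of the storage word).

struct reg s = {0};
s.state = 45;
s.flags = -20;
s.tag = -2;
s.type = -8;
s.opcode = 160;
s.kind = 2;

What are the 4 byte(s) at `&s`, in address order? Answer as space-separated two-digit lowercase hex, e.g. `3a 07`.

2d b6 11 94

[0+:7] state=45 & 0x7f = 0x2d; word=0x0000002d
[7+:7] flags=-20 & 0x7f = 0x6c; word=0x0000362d
[14+:3] tag=-2 & 0x7 = 0x6; word=0x0001b62d
[17+:4] type=-8 & 0xf = 0x8; word=0x0011b62d
[21+:9] opcode=160 & 0x1ff = 0xa0; word=0x1411b62d
[30+:2] kind=2 & 0x3 = 0x2; word=0x9411b62d
word = 0x9411b62d → little-endian bytes:
  [0]=0x2d  [1]=0xb6  [2]=0x11  [3]=0x94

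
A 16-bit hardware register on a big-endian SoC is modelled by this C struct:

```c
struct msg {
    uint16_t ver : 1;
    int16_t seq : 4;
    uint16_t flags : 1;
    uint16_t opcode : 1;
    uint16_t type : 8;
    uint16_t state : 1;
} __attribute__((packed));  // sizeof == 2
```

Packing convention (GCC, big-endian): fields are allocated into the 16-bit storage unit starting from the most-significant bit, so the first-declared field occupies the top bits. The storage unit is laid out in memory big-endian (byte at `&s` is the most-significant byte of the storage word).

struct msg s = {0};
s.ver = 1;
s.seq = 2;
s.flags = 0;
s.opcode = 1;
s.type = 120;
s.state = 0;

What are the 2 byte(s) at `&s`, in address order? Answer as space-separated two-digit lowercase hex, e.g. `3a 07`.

ver (1b) val=1 bits=0x1 at bit 15: 0x8000
seq (4b) val=2 bits=0x2 at bit 11: 0x9000
flags (1b) val=0 bits=0x0 at bit 10: 0x9000
opcode (1b) val=1 bits=0x1 at bit 9: 0x9200
type (8b) val=120 bits=0x78 at bit 1: 0x92f0
state (1b) val=0 bits=0x0 at bit 0: 0x92f0
word = 0x92f0 → big-endian bytes:
  [0]=0x92  [1]=0xf0

92 f0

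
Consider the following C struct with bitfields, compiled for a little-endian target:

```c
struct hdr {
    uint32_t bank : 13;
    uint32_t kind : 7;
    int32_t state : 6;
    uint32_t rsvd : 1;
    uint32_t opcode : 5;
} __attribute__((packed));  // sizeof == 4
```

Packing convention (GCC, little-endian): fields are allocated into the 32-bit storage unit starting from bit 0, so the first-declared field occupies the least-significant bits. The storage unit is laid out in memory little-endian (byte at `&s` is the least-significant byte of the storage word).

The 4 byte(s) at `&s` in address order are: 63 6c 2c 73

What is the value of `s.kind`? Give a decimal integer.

[0]=0x63 [1]=0x6c [2]=0x2c [3]=0x73 (little-endian) → word 0x732c6c63
bank [0+:13] = (word>>0) & 0x1fff = 3171
kind [13+:7] = (word>>13) & 0x7f = 99  ←
state [20+:6] = (word>>20) & 0x3f = 50
rsvd [26+:1] = (word>>26) & 0x1 = 0
opcode [27+:5] = (word>>27) & 0x1f = 14

99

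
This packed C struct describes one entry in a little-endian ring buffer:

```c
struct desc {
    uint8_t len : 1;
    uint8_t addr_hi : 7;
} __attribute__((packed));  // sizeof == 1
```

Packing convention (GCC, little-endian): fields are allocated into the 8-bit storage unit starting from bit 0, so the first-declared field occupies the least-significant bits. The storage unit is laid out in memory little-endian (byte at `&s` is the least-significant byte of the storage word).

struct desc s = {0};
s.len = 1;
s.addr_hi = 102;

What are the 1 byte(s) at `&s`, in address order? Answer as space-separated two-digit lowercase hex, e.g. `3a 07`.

cd

len (1b) val=1 bits=0x1 at bit 0: 0x01
addr_hi (7b) val=102 bits=0x66 at bit 1: 0xcd
word = 0xcd → little-endian bytes:
  [0]=0xcd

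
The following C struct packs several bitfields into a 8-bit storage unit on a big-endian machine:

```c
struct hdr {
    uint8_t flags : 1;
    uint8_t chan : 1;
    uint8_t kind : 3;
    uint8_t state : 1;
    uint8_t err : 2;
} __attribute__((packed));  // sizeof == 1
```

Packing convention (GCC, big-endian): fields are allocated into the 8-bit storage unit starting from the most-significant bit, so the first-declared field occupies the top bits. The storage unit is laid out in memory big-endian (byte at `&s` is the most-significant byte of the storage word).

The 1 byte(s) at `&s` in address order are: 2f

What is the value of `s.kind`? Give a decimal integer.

5

[0]=0x2f (big-endian) → word 0x2f
flags:1 @ bit 7 → (0x2f>>7)&0x1 = 0x0
chan:1 @ bit 6 → (0x2f>>6)&0x1 = 0x0
kind:3 @ bit 3 → (0x2f>>3)&0x7 = 0x5  ←
state:1 @ bit 2 → (0x2f>>2)&0x1 = 0x1
err:2 @ bit 0 → (0x2f>>0)&0x3 = 0x3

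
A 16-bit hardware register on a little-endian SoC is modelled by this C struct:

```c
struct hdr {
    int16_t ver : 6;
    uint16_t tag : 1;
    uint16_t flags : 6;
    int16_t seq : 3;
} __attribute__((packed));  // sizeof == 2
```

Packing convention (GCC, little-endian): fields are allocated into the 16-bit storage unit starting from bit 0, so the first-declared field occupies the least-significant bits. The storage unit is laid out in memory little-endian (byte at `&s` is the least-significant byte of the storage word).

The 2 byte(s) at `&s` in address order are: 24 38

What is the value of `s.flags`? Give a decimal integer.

48

[0]=0x24 [1]=0x38 (little-endian) → word 0x3824
ver:6 @ bit 0 → (0x3824>>0)&0x3f = 0x24
tag:1 @ bit 6 → (0x3824>>6)&0x1 = 0x0
flags:6 @ bit 7 → (0x3824>>7)&0x3f = 0x30  ←
seq:3 @ bit 13 → (0x3824>>13)&0x7 = 0x1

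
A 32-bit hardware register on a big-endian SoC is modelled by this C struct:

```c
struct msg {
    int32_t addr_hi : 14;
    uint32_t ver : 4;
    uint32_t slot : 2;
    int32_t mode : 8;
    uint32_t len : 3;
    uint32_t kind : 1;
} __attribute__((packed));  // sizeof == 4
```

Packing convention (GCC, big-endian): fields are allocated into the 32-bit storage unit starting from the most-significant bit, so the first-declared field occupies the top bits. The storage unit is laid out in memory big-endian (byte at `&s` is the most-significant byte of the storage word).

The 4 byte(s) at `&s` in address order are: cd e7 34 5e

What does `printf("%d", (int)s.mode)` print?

[0]=0xcd [1]=0xe7 [2]=0x34 [3]=0x5e (big-endian) → word 0xcde7345e
addr_hi [18+:14] = (word>>18) & 0x3fff = 13177
ver [14+:4] = (word>>14) & 0xf = 12
slot [12+:2] = (word>>12) & 0x3 = 3
mode [4+:8] = (word>>4) & 0xff = 69  ←
len [1+:3] = (word>>1) & 0x7 = 7
kind [0+:1] = (word>>0) & 0x1 = 0
mode signed 8b, MSB=0: value = 69

69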